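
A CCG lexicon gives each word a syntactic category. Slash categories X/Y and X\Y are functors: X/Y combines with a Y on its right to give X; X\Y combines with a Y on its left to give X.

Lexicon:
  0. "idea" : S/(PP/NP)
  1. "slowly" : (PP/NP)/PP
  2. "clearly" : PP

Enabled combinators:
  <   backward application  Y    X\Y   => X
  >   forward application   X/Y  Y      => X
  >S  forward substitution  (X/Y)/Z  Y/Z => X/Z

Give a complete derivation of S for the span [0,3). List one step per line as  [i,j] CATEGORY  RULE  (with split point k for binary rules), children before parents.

[0,3] S   >
  [0,1] "idea" : S/(PP/NP)
  [1,3] PP/NP   >
    [1,2] "slowly" : (PP/NP)/PP
    [2,3] "clearly" : PP

[0,1] S/(PP/NP)  lex  "idea"
[1,2] (PP/NP)/PP  lex  "slowly"
[2,3] PP  lex  "clearly"
[1,3] PP/NP  >  k=2
[0,3] S  >  k=1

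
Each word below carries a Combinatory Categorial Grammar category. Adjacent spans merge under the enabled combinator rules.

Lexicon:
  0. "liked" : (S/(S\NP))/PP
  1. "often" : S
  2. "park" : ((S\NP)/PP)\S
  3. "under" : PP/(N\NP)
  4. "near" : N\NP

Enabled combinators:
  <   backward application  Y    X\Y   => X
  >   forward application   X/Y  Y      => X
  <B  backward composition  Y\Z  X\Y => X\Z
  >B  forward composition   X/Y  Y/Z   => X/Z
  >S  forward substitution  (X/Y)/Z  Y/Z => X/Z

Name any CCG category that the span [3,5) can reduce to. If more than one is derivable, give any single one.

PP

[0,5] S   >
  [0,3] S/PP   >S
    [0,1] "liked" : (S/(S\NP))/PP
    [1,3] (S\NP)/PP   <
      [1,2] "often" : S
      [2,3] "park" : ((S\NP)/PP)\S
  [3,5] PP   >
    [3,4] "under" : PP/(N\NP)
    [4,5] "near" : N\NP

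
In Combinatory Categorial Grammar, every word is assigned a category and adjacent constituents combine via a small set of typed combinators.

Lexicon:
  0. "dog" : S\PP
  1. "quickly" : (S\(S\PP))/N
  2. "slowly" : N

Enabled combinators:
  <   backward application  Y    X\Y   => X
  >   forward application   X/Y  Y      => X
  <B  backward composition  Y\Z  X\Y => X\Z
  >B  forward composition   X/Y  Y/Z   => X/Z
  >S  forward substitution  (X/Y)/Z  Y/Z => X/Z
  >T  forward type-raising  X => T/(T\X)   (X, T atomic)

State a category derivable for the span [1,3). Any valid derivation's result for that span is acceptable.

[0,3] S   <
  [0,1] "dog" : S\PP
  [1,3] S\(S\PP)   >
    [1,2] "quickly" : (S\(S\PP))/N
    [2,3] "slowly" : N

S\(S\PP)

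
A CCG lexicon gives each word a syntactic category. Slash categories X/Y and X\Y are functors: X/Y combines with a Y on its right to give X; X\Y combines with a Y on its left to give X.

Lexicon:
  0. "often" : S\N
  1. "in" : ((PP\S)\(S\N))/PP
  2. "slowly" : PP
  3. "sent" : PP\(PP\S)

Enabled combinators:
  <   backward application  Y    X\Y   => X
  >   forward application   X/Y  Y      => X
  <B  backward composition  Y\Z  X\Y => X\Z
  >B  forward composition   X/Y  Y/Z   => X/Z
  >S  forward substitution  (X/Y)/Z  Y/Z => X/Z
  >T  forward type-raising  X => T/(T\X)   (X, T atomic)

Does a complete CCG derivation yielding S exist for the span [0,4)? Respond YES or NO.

NO

S\N ((PP\S)\(S\N))/PP PP PP\(PP\S)
CKY chart[0,4] = {N/(N\PP), NP/(NP\PP), PP, PP/(PP\PP), S/(S\PP)}; S ∉ chart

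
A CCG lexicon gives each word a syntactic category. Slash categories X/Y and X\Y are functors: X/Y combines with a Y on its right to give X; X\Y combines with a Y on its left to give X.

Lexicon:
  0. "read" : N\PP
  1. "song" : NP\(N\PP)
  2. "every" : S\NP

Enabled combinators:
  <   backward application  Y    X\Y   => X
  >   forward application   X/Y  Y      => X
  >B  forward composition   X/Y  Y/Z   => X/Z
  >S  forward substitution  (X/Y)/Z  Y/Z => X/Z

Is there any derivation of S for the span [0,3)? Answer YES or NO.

[0,3] S   <
  [0,2] NP   <
    [0,1] "read" : N\PP
    [1,2] "song" : NP\(N\PP)
  [2,3] "every" : S\NP

YES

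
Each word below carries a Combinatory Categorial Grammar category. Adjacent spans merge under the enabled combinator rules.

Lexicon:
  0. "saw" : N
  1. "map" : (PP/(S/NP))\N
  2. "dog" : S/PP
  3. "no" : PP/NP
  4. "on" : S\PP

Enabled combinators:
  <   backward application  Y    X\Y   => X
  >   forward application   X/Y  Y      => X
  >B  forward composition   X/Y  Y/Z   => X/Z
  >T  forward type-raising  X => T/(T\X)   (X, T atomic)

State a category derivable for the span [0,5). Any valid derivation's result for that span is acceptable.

[0,5] S   <
  [0,4] PP   >
    [0,2] PP/(S/NP)   <
      [0,1] "saw" : N
      [1,2] "map" : (PP/(S/NP))\N
    [2,4] S/NP   >B
      [2,3] "dog" : S/PP
      [3,4] "no" : PP/NP
  [4,5] "on" : S\PP

S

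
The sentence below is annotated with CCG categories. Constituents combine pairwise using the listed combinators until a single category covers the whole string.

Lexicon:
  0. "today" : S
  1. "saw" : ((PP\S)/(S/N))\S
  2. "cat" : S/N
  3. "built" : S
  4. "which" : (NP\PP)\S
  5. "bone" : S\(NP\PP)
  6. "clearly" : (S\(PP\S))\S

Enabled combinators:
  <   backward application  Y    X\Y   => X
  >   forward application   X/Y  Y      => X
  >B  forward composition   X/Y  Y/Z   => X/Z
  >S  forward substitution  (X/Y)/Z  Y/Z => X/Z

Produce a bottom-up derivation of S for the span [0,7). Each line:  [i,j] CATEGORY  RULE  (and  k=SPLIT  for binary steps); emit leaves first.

[0,1] S  lex  "today"
[1,2] ((PP\S)/(S/N))\S  lex  "saw"
[0,2] (PP\S)/(S/N)  <  k=1
[2,3] S/N  lex  "cat"
[0,3] PP\S  >  k=2
[3,4] S  lex  "built"
[4,5] (NP\PP)\S  lex  "which"
[3,5] NP\PP  <  k=4
[5,6] S\(NP\PP)  lex  "bone"
[3,6] S  <  k=5
[6,7] (S\(PP\S))\S  lex  "clearly"
[3,7] S\(PP\S)  <  k=6
[0,7] S  <  k=3

[0,7] S   <
  [0,3] PP\S   >
    [0,2] (PP\S)/(S/N)   <
      [0,1] "today" : S
      [1,2] "saw" : ((PP\S)/(S/N))\S
    [2,3] "cat" : S/N
  [3,7] S\(PP\S)   <
    [3,6] S   <
      [3,5] NP\PP   <
        [3,4] "built" : S
        [4,5] "which" : (NP\PP)\S
      [5,6] "bone" : S\(NP\PP)
    [6,7] "clearly" : (S\(PP\S))\S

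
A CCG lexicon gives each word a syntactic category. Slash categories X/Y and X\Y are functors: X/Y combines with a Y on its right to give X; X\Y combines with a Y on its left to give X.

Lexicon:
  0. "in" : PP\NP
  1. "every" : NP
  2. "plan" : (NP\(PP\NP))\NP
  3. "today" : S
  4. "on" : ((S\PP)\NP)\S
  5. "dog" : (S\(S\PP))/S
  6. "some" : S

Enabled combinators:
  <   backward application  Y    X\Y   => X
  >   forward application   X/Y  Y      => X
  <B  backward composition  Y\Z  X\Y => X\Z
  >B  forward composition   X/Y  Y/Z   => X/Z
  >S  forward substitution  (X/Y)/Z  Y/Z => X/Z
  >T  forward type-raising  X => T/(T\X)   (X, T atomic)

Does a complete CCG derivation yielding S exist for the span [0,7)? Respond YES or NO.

YES

[0,7] S   <
  [0,3] NP   <
    [0,1] "in" : PP\NP
    [1,3] NP\(PP\NP)   <
      [1,2] "every" : NP
      [2,3] "plan" : (NP\(PP\NP))\NP
  [3,7] S\NP   <B
    [3,5] (S\PP)\NP   <
      [3,4] "today" : S
      [4,5] "on" : ((S\PP)\NP)\S
    [5,7] S\(S\PP)   >
      [5,6] "dog" : (S\(S\PP))/S
      [6,7] "some" : S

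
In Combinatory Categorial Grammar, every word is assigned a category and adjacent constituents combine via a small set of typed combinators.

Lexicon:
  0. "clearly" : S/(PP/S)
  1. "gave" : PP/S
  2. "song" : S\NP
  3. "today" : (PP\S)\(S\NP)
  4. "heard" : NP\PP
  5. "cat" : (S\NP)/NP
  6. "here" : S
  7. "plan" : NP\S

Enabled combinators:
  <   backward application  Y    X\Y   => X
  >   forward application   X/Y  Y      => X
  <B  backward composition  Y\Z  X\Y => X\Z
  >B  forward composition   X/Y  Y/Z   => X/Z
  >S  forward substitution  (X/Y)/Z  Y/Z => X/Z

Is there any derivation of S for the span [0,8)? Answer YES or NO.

[0,8] S   <
  [0,5] NP   <
    [0,4] PP   <
      [0,2] S   >
        [0,1] "clearly" : S/(PP/S)
        [1,2] "gave" : PP/S
      [2,4] PP\S   <
        [2,3] "song" : S\NP
        [3,4] "today" : (PP\S)\(S\NP)
    [4,5] "heard" : NP\PP
  [5,8] S\NP   >
    [5,6] "cat" : (S\NP)/NP
    [6,8] NP   <
      [6,7] "here" : S
      [7,8] "plan" : NP\S

YES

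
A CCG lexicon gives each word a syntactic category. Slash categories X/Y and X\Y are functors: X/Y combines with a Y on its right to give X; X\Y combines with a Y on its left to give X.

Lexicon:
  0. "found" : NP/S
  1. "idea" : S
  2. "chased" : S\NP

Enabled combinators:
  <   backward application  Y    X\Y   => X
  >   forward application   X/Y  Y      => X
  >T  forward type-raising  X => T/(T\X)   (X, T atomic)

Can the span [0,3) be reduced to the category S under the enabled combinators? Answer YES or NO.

[0,3] S   <
  [0,2] NP   >
    [0,1] "found" : NP/S
    [1,2] "idea" : S
  [2,3] "chased" : S\NP

YES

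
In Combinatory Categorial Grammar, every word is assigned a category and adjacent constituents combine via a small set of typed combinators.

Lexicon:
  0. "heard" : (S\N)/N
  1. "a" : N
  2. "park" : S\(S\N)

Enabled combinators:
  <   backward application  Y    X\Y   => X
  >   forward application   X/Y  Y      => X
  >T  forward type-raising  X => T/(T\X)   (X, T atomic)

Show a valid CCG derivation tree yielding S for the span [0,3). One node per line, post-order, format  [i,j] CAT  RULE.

[0,1] (S\N)/N  lex  "heard"
[1,2] N  lex  "a"
[0,2] S\N  >  k=1
[2,3] S\(S\N)  lex  "park"
[0,3] S  <  k=2

[0,3] S   <
  [0,2] S\N   >
    [0,1] "heard" : (S\N)/N
    [1,2] "a" : N
  [2,3] "park" : S\(S\N)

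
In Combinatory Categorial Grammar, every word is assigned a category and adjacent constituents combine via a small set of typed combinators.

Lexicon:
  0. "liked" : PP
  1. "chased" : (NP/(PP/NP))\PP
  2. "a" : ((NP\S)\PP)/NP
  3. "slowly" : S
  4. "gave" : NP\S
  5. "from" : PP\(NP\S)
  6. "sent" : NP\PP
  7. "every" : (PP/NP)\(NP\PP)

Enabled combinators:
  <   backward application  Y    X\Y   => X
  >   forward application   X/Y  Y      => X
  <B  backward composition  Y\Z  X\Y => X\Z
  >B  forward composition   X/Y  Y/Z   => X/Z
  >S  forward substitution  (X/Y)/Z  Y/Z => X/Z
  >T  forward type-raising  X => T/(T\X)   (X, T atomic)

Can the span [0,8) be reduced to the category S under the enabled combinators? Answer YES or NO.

NO

PP (NP/(PP/NP))\PP ((NP\S)\PP)/NP S NP\S PP\(NP\S) NP\PP (PP/NP)\(NP\PP)
CKY chart[0,8] = {N/(N\NP), NP, NP/(NP\NP), PP/(PP\NP), S/(S\NP)}; S ∉ chart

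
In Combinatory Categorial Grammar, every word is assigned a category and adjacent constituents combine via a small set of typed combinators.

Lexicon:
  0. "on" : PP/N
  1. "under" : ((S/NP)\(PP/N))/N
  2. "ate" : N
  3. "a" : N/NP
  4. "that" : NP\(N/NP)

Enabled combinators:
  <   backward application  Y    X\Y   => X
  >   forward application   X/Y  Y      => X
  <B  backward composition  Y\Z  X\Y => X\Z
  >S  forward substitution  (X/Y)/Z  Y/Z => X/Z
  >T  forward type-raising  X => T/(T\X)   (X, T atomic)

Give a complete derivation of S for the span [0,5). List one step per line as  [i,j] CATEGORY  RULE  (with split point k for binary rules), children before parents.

[0,1] PP/N  lex  "on"
[1,2] ((S/NP)\(PP/N))/N  lex  "under"
[2,3] N  lex  "ate"
[1,3] (S/NP)\(PP/N)  >  k=2
[0,3] S/NP  <  k=1
[3,4] N/NP  lex  "a"
[4,5] NP\(N/NP)  lex  "that"
[3,5] NP  <  k=4
[0,5] S  >  k=3

[0,5] S   >
  [0,3] S/NP   <
    [0,1] "on" : PP/N
    [1,3] (S/NP)\(PP/N)   >
      [1,2] "under" : ((S/NP)\(PP/N))/N
      [2,3] "ate" : N
  [3,5] NP   <
    [3,4] "a" : N/NP
    [4,5] "that" : NP\(N/NP)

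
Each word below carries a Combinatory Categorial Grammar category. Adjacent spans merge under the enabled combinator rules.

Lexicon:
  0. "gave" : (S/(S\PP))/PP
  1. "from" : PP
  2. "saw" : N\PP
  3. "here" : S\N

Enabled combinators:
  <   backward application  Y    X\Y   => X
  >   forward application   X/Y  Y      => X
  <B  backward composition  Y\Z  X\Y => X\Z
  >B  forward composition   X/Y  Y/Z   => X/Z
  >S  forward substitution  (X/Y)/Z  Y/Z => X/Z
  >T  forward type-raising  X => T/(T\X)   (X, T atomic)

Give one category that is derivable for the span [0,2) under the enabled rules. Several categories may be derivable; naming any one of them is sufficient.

S/(S\PP)

[0,4] S   >
  [0,2] S/(S\PP)   >
    [0,1] "gave" : (S/(S\PP))/PP
    [1,2] "from" : PP
  [2,4] S\PP   <B
    [2,3] "saw" : N\PP
    [3,4] "here" : S\N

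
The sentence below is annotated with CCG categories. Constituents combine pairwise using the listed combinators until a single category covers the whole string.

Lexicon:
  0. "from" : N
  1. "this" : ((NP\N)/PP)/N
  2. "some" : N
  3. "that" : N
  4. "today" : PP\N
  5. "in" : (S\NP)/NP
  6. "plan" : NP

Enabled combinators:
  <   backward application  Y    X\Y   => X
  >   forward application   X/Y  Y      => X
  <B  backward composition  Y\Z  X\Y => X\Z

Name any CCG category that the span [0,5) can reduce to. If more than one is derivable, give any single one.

[0,7] S   <
  [0,5] NP   <
    [0,1] "from" : N
    [1,5] NP\N   >
      [1,3] (NP\N)/PP   >
        [1,2] "this" : ((NP\N)/PP)/N
        [2,3] "some" : N
      [3,5] PP   <
        [3,4] "that" : N
        [4,5] "today" : PP\N
  [5,7] S\NP   >
    [5,6] "in" : (S\NP)/NP
    [6,7] "plan" : NP

NP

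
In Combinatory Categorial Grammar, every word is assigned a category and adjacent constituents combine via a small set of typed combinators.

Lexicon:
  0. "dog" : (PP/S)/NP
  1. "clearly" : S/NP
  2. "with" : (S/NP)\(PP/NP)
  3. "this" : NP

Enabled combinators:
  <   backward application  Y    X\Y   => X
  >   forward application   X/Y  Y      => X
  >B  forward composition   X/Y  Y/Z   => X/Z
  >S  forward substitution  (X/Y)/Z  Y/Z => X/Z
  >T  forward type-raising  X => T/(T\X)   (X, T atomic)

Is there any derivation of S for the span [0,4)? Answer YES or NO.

YES

[0,4] S   >
  [0,3] S/NP   <
    [0,2] PP/NP   >S
      [0,1] "dog" : (PP/S)/NP
      [1,2] "clearly" : S/NP
    [2,3] "with" : (S/NP)\(PP/NP)
  [3,4] "this" : NP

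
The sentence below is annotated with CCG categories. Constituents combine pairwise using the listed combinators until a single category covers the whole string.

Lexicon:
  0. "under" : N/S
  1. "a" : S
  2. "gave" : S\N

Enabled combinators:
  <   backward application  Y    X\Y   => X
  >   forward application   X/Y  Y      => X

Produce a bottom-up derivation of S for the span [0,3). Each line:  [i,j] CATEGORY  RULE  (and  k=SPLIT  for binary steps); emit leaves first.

[0,1] N/S  lex  "under"
[1,2] S  lex  "a"
[0,2] N  >  k=1
[2,3] S\N  lex  "gave"
[0,3] S  <  k=2

[0,3] S   <
  [0,2] N   >
    [0,1] "under" : N/S
    [1,2] "a" : S
  [2,3] "gave" : S\N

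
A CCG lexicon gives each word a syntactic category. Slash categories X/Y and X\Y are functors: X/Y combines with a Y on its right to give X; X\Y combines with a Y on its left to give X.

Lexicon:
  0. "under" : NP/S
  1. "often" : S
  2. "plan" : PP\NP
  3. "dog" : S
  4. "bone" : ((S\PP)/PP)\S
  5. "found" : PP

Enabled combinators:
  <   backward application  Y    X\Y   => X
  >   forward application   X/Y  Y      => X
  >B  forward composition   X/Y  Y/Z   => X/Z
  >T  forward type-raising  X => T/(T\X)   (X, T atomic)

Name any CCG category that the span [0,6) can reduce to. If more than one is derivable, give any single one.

[0,6] S   <
  [0,3] PP   <
    [0,2] NP   >
      [0,1] "under" : NP/S
      [1,2] "often" : S
    [2,3] "plan" : PP\NP
  [3,6] S\PP   >
    [3,5] (S\PP)/PP   <
      [3,4] "dog" : S
      [4,5] "bone" : ((S\PP)/PP)\S
    [5,6] "found" : PP

S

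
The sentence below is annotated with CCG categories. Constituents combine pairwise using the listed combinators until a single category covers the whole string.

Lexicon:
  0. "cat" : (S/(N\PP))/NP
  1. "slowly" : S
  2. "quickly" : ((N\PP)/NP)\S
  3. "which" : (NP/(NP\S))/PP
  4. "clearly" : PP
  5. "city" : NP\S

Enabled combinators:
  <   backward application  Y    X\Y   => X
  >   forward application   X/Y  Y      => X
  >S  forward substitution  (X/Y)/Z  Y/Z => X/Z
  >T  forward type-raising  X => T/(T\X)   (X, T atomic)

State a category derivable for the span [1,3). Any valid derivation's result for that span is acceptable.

(N\PP)/NP

[0,6] S   >
  [0,3] S/NP   >S
    [0,1] "cat" : (S/(N\PP))/NP
    [1,3] (N\PP)/NP   <
      [1,2] "slowly" : S
      [2,3] "quickly" : ((N\PP)/NP)\S
  [3,6] NP   >
    [3,5] NP/(NP\S)   >
      [3,4] "which" : (NP/(NP\S))/PP
      [4,5] "clearly" : PP
    [5,6] "city" : NP\S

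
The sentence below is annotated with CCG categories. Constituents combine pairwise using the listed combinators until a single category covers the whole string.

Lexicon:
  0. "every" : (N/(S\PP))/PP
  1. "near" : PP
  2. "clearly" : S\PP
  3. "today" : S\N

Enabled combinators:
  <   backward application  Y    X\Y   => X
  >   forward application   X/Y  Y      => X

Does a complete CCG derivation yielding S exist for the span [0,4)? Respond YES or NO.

[0,4] S   <
  [0,3] N   >
    [0,2] N/(S\PP)   >
      [0,1] "every" : (N/(S\PP))/PP
      [1,2] "near" : PP
    [2,3] "clearly" : S\PP
  [3,4] "today" : S\N

YES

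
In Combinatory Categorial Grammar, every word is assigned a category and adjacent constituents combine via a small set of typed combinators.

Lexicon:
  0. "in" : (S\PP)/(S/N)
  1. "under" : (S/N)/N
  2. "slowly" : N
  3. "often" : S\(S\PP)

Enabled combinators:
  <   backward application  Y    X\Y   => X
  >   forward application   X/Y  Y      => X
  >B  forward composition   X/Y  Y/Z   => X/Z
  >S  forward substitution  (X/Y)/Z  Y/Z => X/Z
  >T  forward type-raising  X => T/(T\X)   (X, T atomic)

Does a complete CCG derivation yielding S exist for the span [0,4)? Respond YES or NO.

[0,4] S   <
  [0,3] S\PP   >
    [0,1] "in" : (S\PP)/(S/N)
    [1,3] S/N   >
      [1,2] "under" : (S/N)/N
      [2,3] "slowly" : N
  [3,4] "often" : S\(S\PP)

YES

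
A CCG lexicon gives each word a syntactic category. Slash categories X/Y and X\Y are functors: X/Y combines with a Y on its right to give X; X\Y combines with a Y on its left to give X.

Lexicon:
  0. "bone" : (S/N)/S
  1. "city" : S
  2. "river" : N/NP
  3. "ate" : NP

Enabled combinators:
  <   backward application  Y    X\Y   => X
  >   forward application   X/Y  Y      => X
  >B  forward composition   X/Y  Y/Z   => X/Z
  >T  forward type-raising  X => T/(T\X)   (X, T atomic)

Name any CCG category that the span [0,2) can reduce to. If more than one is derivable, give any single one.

S/N

[0,4] S   >
  [0,3] S/NP   >B
    [0,2] S/N   >
      [0,1] "bone" : (S/N)/S
      [1,2] "city" : S
    [2,3] "river" : N/NP
  [3,4] "ate" : NP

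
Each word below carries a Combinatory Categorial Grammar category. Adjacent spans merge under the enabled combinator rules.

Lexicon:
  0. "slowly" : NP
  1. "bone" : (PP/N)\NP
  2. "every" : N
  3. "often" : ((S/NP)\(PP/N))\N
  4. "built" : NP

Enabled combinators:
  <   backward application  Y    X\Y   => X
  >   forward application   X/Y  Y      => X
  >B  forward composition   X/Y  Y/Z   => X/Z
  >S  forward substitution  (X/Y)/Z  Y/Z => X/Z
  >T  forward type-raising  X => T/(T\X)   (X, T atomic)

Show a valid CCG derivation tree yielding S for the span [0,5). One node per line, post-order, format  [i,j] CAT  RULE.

[0,1] NP  lex  "slowly"
[1,2] (PP/N)\NP  lex  "bone"
[0,2] PP/N  <  k=1
[2,3] N  lex  "every"
[3,4] ((S/NP)\(PP/N))\N  lex  "often"
[2,4] (S/NP)\(PP/N)  <  k=3
[0,4] S/NP  <  k=2
[4,5] NP  lex  "built"
[0,5] S  >  k=4

[0,5] S   >
  [0,4] S/NP   <
    [0,2] PP/N   <
      [0,1] "slowly" : NP
      [1,2] "bone" : (PP/N)\NP
    [2,4] (S/NP)\(PP/N)   <
      [2,3] "every" : N
      [3,4] "often" : ((S/NP)\(PP/N))\N
  [4,5] "built" : NP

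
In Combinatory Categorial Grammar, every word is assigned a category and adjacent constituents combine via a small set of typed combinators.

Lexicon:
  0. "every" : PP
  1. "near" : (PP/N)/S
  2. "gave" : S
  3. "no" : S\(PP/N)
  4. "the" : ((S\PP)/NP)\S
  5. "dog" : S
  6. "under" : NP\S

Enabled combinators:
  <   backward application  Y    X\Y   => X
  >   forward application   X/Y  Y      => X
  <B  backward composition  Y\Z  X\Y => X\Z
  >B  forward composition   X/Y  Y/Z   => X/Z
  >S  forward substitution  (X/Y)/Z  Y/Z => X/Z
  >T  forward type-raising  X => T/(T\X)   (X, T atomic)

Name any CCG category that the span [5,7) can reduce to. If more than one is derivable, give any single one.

NP

[0,7] S   <
  [0,1] "every" : PP
  [1,7] S\PP   >
    [1,5] (S\PP)/NP   <
      [1,4] S   <
        [1,3] PP/N   >
          [1,2] "near" : (PP/N)/S
          [2,3] "gave" : S
        [3,4] "no" : S\(PP/N)
      [4,5] "the" : ((S\PP)/NP)\S
    [5,7] NP   <
      [5,6] "dog" : S
      [6,7] "under" : NP\S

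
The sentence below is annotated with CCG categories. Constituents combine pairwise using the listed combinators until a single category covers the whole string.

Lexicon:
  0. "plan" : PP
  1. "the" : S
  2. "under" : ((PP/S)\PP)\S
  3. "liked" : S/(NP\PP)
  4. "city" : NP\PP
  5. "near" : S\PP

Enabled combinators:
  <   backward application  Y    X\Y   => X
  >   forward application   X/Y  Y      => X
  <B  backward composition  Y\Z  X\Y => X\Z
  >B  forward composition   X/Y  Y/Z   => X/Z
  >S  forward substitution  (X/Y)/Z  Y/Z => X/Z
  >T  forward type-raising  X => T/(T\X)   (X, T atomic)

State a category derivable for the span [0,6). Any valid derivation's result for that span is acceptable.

[0,6] S   <
  [0,5] PP   >
    [0,3] PP/S   <
      [0,1] "plan" : PP
      [1,3] (PP/S)\PP   <
        [1,2] "the" : S
        [2,3] "under" : ((PP/S)\PP)\S
    [3,5] S   >
      [3,4] "liked" : S/(NP\PP)
      [4,5] "city" : NP\PP
  [5,6] "near" : S\PP

S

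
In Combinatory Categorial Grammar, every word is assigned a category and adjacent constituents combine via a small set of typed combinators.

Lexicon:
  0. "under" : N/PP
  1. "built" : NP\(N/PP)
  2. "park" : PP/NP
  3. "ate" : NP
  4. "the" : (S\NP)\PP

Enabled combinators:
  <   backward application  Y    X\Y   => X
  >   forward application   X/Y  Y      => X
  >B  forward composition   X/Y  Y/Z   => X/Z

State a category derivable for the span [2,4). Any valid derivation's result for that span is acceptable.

[0,5] S   <
  [0,2] NP   <
    [0,1] "under" : N/PP
    [1,2] "built" : NP\(N/PP)
  [2,5] S\NP   <
    [2,4] PP   >
      [2,3] "park" : PP/NP
      [3,4] "ate" : NP
    [4,5] "the" : (S\NP)\PP

PP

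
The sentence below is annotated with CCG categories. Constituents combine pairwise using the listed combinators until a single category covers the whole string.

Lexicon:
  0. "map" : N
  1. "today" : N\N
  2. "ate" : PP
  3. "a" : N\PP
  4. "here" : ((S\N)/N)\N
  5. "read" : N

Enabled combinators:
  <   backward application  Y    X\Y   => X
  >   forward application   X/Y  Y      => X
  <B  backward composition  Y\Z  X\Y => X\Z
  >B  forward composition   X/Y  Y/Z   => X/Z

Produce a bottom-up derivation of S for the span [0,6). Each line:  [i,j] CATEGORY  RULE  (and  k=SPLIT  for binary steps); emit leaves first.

[0,1] N  lex  "map"
[1,2] N\N  lex  "today"
[2,3] PP  lex  "ate"
[3,4] N\PP  lex  "a"
[2,4] N  <  k=3
[4,5] ((S\N)/N)\N  lex  "here"
[2,5] (S\N)/N  <  k=4
[5,6] N  lex  "read"
[2,6] S\N  >  k=5
[1,6] S\N  <B  k=2
[0,6] S  <  k=1

[0,6] S   <
  [0,1] "map" : N
  [1,6] S\N   <B
    [1,2] "today" : N\N
    [2,6] S\N   >
      [2,5] (S\N)/N   <
        [2,4] N   <
          [2,3] "ate" : PP
          [3,4] "a" : N\PP
        [4,5] "here" : ((S\N)/N)\N
      [5,6] "read" : N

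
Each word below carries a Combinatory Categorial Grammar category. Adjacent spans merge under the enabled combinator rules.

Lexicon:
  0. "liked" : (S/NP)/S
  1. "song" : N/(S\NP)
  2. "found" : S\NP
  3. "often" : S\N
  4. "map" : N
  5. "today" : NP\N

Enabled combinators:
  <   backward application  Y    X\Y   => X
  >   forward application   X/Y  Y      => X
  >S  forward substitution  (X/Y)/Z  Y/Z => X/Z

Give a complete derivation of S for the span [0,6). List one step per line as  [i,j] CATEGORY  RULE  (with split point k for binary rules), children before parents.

[0,6] S   >
  [0,4] S/NP   >
    [0,1] "liked" : (S/NP)/S
    [1,4] S   <
      [1,3] N   >
        [1,2] "song" : N/(S\NP)
        [2,3] "found" : S\NP
      [3,4] "often" : S\N
  [4,6] NP   <
    [4,5] "map" : N
    [5,6] "today" : NP\N

[0,1] (S/NP)/S  lex  "liked"
[1,2] N/(S\NP)  lex  "song"
[2,3] S\NP  lex  "found"
[1,3] N  >  k=2
[3,4] S\N  lex  "often"
[1,4] S  <  k=3
[0,4] S/NP  >  k=1
[4,5] N  lex  "map"
[5,6] NP\N  lex  "today"
[4,6] NP  <  k=5
[0,6] S  >  k=4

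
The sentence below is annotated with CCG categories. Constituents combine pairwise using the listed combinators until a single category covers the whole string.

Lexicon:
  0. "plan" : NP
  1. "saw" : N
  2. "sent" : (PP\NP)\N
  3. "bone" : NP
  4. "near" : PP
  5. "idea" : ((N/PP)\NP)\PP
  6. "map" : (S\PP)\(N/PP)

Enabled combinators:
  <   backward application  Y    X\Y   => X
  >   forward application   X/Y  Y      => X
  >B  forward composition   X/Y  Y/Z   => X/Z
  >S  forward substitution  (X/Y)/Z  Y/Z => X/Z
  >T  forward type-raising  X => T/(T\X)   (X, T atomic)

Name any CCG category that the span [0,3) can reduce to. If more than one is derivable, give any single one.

PP

[0,7] S   <
  [0,3] PP   <
    [0,1] "plan" : NP
    [1,3] PP\NP   <
      [1,2] "saw" : N
      [2,3] "sent" : (PP\NP)\N
  [3,7] S\PP   <
    [3,6] N/PP   <
      [3,4] "bone" : NP
      [4,6] (N/PP)\NP   <
        [4,5] "near" : PP
        [5,6] "idea" : ((N/PP)\NP)\PP
    [6,7] "map" : (S\PP)\(N/PP)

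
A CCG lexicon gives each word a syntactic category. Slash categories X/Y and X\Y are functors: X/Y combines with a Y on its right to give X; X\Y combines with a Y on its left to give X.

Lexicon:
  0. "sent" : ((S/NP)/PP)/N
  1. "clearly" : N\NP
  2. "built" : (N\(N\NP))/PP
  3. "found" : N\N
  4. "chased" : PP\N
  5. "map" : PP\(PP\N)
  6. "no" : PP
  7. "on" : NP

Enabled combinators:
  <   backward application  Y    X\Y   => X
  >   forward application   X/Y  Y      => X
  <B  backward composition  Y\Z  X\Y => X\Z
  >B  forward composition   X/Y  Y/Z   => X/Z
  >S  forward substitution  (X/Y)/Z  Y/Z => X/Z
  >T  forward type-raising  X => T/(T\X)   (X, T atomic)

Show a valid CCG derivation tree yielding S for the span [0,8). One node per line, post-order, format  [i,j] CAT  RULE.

[0,8] S   >
  [0,7] S/NP   >
    [0,6] (S/NP)/PP   >
      [0,1] "sent" : ((S/NP)/PP)/N
      [1,6] N   <
        [1,2] "clearly" : N\NP
        [2,6] N\(N\NP)   >
          [2,3] "built" : (N\(N\NP))/PP
          [3,6] PP   <
            [3,5] PP\N   <B
              [3,4] "found" : N\N
              [4,5] "chased" : PP\N
            [5,6] "map" : PP\(PP\N)
    [6,7] "no" : PP
  [7,8] "on" : NP

[0,1] ((S/NP)/PP)/N  lex  "sent"
[1,2] N\NP  lex  "clearly"
[2,3] (N\(N\NP))/PP  lex  "built"
[3,4] N\N  lex  "found"
[4,5] PP\N  lex  "chased"
[3,5] PP\N  <B  k=4
[5,6] PP\(PP\N)  lex  "map"
[3,6] PP  <  k=5
[2,6] N\(N\NP)  >  k=3
[1,6] N  <  k=2
[0,6] (S/NP)/PP  >  k=1
[6,7] PP  lex  "no"
[0,7] S/NP  >  k=6
[7,8] NP  lex  "on"
[0,8] S  >  k=7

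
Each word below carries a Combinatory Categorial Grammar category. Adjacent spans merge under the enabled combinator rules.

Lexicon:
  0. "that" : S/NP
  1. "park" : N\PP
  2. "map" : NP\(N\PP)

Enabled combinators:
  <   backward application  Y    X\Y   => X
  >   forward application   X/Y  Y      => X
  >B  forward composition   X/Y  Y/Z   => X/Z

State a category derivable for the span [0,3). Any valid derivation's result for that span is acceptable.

S

[0,3] S   >
  [0,1] "that" : S/NP
  [1,3] NP   <
    [1,2] "park" : N\PP
    [2,3] "map" : NP\(N\PP)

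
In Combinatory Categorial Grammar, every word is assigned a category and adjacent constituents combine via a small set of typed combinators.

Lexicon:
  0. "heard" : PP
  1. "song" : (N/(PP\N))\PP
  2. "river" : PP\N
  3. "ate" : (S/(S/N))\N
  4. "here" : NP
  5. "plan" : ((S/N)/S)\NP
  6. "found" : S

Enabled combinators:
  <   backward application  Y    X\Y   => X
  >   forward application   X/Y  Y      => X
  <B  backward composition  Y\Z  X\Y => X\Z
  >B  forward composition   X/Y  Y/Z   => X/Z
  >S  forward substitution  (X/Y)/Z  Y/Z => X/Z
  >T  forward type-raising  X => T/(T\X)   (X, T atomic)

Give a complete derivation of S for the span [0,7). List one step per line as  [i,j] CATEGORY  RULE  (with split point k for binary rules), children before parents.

[0,7] S   >
  [0,4] S/(S/N)   <
    [0,3] N   >
      [0,2] N/(PP\N)   <
        [0,1] "heard" : PP
        [1,2] "song" : (N/(PP\N))\PP
      [2,3] "river" : PP\N
    [3,4] "ate" : (S/(S/N))\N
  [4,7] S/N   >
    [4,6] (S/N)/S   <
      [4,5] "here" : NP
      [5,6] "plan" : ((S/N)/S)\NP
    [6,7] "found" : S

[0,1] PP  lex  "heard"
[1,2] (N/(PP\N))\PP  lex  "song"
[0,2] N/(PP\N)  <  k=1
[2,3] PP\N  lex  "river"
[0,3] N  >  k=2
[3,4] (S/(S/N))\N  lex  "ate"
[0,4] S/(S/N)  <  k=3
[4,5] NP  lex  "here"
[5,6] ((S/N)/S)\NP  lex  "plan"
[4,6] (S/N)/S  <  k=5
[6,7] S  lex  "found"
[4,7] S/N  >  k=6
[0,7] S  >  k=4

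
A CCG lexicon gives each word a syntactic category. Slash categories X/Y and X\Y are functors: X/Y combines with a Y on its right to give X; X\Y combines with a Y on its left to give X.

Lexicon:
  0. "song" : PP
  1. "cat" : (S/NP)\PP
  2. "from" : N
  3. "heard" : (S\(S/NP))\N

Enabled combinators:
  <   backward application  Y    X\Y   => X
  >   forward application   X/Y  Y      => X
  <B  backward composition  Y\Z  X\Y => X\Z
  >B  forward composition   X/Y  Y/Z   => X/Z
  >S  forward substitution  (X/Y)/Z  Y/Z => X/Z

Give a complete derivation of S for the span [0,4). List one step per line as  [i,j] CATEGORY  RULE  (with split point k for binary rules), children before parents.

[0,1] PP  lex  "song"
[1,2] (S/NP)\PP  lex  "cat"
[0,2] S/NP  <  k=1
[2,3] N  lex  "from"
[3,4] (S\(S/NP))\N  lex  "heard"
[2,4] S\(S/NP)  <  k=3
[0,4] S  <  k=2

[0,4] S   <
  [0,2] S/NP   <
    [0,1] "song" : PP
    [1,2] "cat" : (S/NP)\PP
  [2,4] S\(S/NP)   <
    [2,3] "from" : N
    [3,4] "heard" : (S\(S/NP))\N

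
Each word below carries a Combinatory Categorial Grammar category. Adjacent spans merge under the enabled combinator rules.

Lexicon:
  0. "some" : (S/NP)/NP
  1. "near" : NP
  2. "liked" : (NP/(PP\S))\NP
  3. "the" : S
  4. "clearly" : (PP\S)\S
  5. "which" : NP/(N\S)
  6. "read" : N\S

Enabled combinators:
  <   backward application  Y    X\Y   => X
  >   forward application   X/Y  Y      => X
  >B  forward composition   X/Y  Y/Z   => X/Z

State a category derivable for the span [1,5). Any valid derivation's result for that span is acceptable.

[0,7] S   >
  [0,5] S/NP   >
    [0,1] "some" : (S/NP)/NP
    [1,5] NP   >
      [1,3] NP/(PP\S)   <
        [1,2] "near" : NP
        [2,3] "liked" : (NP/(PP\S))\NP
      [3,5] PP\S   <
        [3,4] "the" : S
        [4,5] "clearly" : (PP\S)\S
  [5,7] NP   >
    [5,6] "which" : NP/(N\S)
    [6,7] "read" : N\S

NP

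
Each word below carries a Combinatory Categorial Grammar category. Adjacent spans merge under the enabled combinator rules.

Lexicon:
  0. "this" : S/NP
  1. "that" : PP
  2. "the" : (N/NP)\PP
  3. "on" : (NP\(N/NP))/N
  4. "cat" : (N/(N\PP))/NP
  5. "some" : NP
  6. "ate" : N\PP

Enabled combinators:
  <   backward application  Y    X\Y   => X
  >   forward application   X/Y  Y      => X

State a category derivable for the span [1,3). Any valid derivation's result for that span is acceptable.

[0,7] S   >
  [0,1] "this" : S/NP
  [1,7] NP   <
    [1,3] N/NP   <
      [1,2] "that" : PP
      [2,3] "the" : (N/NP)\PP
    [3,7] NP\(N/NP)   >
      [3,4] "on" : (NP\(N/NP))/N
      [4,7] N   >
        [4,6] N/(N\PP)   >
          [4,5] "cat" : (N/(N\PP))/NP
          [5,6] "some" : NP
        [6,7] "ate" : N\PP

N/NP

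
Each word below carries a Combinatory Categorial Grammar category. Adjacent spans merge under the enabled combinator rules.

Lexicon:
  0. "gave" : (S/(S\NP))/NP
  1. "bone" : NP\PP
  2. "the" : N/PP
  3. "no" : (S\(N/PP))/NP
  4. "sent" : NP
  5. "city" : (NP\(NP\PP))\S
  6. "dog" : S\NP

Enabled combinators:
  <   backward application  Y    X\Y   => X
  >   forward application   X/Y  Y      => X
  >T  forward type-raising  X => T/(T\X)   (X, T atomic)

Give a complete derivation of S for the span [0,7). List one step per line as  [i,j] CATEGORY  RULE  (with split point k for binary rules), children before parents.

[0,1] (S/(S\NP))/NP  lex  "gave"
[1,2] NP\PP  lex  "bone"
[2,3] N/PP  lex  "the"
[3,4] (S\(N/PP))/NP  lex  "no"
[4,5] NP  lex  "sent"
[3,5] S\(N/PP)  >  k=4
[2,5] S  <  k=3
[5,6] (NP\(NP\PP))\S  lex  "city"
[2,6] NP\(NP\PP)  <  k=5
[1,6] NP  <  k=2
[0,6] S/(S\NP)  >  k=1
[6,7] S\NP  lex  "dog"
[0,7] S  >  k=6

[0,7] S   >
  [0,6] S/(S\NP)   >
    [0,1] "gave" : (S/(S\NP))/NP
    [1,6] NP   <
      [1,2] "bone" : NP\PP
      [2,6] NP\(NP\PP)   <
        [2,5] S   <
          [2,3] "the" : N/PP
          [3,5] S\(N/PP)   >
            [3,4] "no" : (S\(N/PP))/NP
            [4,5] "sent" : NP
        [5,6] "city" : (NP\(NP\PP))\S
  [6,7] "dog" : S\NP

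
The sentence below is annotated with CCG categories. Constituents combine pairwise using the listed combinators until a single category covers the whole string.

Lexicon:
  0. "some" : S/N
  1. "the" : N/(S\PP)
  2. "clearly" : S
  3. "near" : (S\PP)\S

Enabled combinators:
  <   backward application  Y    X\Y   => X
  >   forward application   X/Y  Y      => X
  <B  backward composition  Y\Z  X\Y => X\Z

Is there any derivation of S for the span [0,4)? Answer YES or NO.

[0,4] S   >
  [0,1] "some" : S/N
  [1,4] N   >
    [1,2] "the" : N/(S\PP)
    [2,4] S\PP   <
      [2,3] "clearly" : S
      [3,4] "near" : (S\PP)\S

YES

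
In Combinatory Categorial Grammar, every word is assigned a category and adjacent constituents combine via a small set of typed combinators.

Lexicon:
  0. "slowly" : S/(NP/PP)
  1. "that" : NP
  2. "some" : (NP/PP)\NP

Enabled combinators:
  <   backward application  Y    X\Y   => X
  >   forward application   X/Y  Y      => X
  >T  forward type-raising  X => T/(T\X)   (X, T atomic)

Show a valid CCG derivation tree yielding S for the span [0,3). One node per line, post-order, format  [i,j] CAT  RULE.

[0,1] S/(NP/PP)  lex  "slowly"
[1,2] NP  lex  "that"
[2,3] (NP/PP)\NP  lex  "some"
[1,3] NP/PP  <  k=2
[0,3] S  >  k=1

[0,3] S   >
  [0,1] "slowly" : S/(NP/PP)
  [1,3] NP/PP   <
    [1,2] "that" : NP
    [2,3] "some" : (NP/PP)\NP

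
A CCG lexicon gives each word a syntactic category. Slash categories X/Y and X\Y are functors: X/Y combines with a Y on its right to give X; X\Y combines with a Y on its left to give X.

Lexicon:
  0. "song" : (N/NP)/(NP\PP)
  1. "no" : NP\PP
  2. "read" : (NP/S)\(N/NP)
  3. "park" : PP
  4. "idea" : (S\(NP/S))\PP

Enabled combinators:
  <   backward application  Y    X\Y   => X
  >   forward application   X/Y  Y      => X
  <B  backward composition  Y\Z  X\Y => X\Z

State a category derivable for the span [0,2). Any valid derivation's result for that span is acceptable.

[0,5] S   <
  [0,3] NP/S   <
    [0,2] N/NP   >
      [0,1] "song" : (N/NP)/(NP\PP)
      [1,2] "no" : NP\PP
    [2,3] "read" : (NP/S)\(N/NP)
  [3,5] S\(NP/S)   <
    [3,4] "park" : PP
    [4,5] "idea" : (S\(NP/S))\PP

N/NP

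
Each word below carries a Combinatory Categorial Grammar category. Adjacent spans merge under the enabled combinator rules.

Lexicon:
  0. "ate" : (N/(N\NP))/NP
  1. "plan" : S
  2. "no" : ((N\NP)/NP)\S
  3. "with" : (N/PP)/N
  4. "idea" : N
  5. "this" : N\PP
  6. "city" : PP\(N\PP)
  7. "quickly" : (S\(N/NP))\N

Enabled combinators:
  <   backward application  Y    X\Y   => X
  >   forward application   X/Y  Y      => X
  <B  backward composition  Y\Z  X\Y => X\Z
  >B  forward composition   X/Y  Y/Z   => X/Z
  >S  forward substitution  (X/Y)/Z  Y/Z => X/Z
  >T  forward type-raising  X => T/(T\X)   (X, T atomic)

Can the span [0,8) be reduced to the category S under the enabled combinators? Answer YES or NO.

[0,8] S   <
  [0,3] N/NP   >S
    [0,1] "ate" : (N/(N\NP))/NP
    [1,3] (N\NP)/NP   <
      [1,2] "plan" : S
      [2,3] "no" : ((N\NP)/NP)\S
  [3,8] S\(N/NP)   <
    [3,7] N   >
      [3,5] N/PP   >
        [3,4] "with" : (N/PP)/N
        [4,5] "idea" : N
      [5,7] PP   <
        [5,6] "this" : N\PP
        [6,7] "city" : PP\(N\PP)
    [7,8] "quickly" : (S\(N/NP))\N

YES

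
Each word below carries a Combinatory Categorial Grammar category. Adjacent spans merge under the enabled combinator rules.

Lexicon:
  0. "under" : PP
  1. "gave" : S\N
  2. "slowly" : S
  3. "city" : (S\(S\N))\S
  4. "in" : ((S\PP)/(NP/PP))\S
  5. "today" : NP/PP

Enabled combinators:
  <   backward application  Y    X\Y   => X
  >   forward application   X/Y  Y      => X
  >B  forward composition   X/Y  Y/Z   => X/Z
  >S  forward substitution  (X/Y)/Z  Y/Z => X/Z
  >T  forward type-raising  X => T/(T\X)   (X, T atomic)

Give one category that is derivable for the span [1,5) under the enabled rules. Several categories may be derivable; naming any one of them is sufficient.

(S\PP)/(NP/PP)

[0,6] S   >
  [0,1] S/(S\PP)   >T
    [0,1] "under" : PP
  [1,6] S\PP   >
    [1,5] (S\PP)/(NP/PP)   <
      [1,4] S   <
        [1,2] "gave" : S\N
        [2,4] S\(S\N)   <
          [2,3] "slowly" : S
          [3,4] "city" : (S\(S\N))\S
      [4,5] "in" : ((S\PP)/(NP/PP))\S
    [5,6] "today" : NP/PP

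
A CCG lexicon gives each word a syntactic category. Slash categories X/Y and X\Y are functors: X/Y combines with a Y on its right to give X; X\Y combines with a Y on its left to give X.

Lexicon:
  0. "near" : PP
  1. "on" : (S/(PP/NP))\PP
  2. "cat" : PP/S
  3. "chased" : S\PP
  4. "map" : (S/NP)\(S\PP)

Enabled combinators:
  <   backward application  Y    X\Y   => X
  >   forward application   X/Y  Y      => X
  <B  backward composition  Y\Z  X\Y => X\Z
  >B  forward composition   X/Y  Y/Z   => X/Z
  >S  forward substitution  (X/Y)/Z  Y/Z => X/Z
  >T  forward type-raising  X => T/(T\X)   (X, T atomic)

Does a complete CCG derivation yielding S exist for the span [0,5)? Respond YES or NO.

YES

[0,5] S   >
  [0,2] S/(PP/NP)   <
    [0,1] "near" : PP
    [1,2] "on" : (S/(PP/NP))\PP
  [2,5] PP/NP   >B
    [2,3] "cat" : PP/S
    [3,5] S/NP   <
      [3,4] "chased" : S\PP
      [4,5] "map" : (S/NP)\(S\PP)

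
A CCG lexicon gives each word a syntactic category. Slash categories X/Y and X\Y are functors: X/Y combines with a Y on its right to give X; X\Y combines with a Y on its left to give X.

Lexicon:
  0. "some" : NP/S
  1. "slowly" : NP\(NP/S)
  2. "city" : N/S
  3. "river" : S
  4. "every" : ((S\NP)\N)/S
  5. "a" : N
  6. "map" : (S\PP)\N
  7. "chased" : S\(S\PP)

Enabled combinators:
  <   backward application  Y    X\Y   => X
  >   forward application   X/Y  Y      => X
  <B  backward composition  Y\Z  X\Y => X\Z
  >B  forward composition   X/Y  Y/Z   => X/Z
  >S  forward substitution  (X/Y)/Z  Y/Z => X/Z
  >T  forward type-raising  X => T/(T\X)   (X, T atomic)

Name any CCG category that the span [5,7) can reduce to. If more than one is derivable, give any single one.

S\PP

[0,8] S   <
  [0,2] NP   <
    [0,1] "some" : NP/S
    [1,2] "slowly" : NP\(NP/S)
  [2,8] S\NP   <
    [2,4] N   >
      [2,3] "city" : N/S
      [3,4] "river" : S
    [4,8] (S\NP)\N   >
      [4,5] "every" : ((S\NP)\N)/S
      [5,8] S   <
        [5,7] S\PP   <
          [5,6] "a" : N
          [6,7] "map" : (S\PP)\N
        [7,8] "chased" : S\(S\PP)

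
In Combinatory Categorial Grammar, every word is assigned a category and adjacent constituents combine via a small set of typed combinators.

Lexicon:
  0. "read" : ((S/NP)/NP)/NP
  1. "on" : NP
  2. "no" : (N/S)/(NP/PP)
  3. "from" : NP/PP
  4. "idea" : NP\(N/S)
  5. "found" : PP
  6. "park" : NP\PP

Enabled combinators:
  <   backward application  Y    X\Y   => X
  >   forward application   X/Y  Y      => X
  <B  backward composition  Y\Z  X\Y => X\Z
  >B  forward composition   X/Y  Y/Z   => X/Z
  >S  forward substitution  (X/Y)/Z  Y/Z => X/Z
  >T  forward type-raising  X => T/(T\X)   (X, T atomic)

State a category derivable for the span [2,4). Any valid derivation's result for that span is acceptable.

N/S

[0,7] S   >
  [0,5] S/NP   >
    [0,2] (S/NP)/NP   >
      [0,1] "read" : ((S/NP)/NP)/NP
      [1,2] "on" : NP
    [2,5] NP   <
      [2,4] N/S   >
        [2,3] "no" : (N/S)/(NP/PP)
        [3,4] "from" : NP/PP
      [4,5] "idea" : NP\(N/S)
  [5,7] NP   <
    [5,6] "found" : PP
    [6,7] "park" : NP\PP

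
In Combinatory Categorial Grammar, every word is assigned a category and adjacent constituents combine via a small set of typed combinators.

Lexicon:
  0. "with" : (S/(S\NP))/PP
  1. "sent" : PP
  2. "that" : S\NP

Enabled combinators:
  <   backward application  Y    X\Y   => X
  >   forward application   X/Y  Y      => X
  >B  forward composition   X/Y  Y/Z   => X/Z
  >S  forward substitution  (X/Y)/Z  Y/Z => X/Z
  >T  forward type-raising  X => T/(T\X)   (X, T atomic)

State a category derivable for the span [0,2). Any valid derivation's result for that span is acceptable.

[0,3] S   >
  [0,2] S/(S\NP)   >
    [0,1] "with" : (S/(S\NP))/PP
    [1,2] "sent" : PP
  [2,3] "that" : S\NP

S/(S\NP)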